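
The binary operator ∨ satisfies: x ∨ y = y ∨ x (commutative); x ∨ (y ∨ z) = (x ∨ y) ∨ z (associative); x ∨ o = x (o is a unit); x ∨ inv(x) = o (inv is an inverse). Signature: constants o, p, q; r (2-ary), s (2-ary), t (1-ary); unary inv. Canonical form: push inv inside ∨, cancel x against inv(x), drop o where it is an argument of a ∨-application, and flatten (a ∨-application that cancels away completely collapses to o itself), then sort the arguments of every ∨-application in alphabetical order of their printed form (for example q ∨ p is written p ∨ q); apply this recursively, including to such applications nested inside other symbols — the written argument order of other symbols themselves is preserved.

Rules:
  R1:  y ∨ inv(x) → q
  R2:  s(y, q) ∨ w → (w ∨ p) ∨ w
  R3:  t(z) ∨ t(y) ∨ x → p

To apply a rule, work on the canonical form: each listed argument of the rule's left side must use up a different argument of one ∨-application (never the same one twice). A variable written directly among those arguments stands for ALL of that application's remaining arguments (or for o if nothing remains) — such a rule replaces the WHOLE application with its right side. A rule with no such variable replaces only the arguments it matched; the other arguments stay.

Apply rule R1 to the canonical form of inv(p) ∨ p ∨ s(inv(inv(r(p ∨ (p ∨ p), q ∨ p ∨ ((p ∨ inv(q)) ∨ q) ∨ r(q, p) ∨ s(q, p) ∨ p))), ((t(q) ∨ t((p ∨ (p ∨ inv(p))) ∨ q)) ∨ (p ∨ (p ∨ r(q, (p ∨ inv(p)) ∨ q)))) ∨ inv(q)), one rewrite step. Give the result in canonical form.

Canonical form:  s(r(p ∨ p ∨ p, p ∨ p ∨ p ∨ q ∨ r(q, p) ∨ s(q, p)), inv(q) ∨ p ∨ p ∨ r(q, q) ∨ t(p ∨ q) ∨ t(q))
Match R1:  consume inv(q);  x := q, y := p ∨ p ∨ r(q, q) ∨ t(p ∨ q) ∨ t(q)
The extension variable absorbs all remaining arguments, so the whole application is rewritten.
Giving:  s(r(p ∨ p ∨ p, p ∨ p ∨ p ∨ q ∨ r(q, p) ∨ s(q, p)), q)

Answer: s(r(p ∨ p ∨ p, p ∨ p ∨ p ∨ q ∨ r(q, p) ∨ s(q, p)), q)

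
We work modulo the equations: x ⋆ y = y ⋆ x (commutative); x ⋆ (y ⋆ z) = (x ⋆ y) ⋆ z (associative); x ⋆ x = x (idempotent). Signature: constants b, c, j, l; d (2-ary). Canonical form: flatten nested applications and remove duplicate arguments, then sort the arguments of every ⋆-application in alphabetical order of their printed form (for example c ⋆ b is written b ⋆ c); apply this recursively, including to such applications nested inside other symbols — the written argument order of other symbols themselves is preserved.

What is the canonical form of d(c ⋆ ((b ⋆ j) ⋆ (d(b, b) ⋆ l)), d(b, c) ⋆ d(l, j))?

Work inside:  c ⋆ ((b ⋆ j) ⋆ (d(b, b) ⋆ l))
Merge nested applications:  c ⋆ b ⋆ j ⋆ d(b, b) ⋆ l
Sort arguments:  b ⋆ c ⋆ d(b, b) ⋆ j ⋆ l
Rebuild:  d(b ⋆ c ⋆ d(b, b) ⋆ j ⋆ l, d(b, c) ⋆ d(l, j))

Answer: d(b ⋆ c ⋆ d(b, b) ⋆ j ⋆ l, d(b, c) ⋆ d(l, j))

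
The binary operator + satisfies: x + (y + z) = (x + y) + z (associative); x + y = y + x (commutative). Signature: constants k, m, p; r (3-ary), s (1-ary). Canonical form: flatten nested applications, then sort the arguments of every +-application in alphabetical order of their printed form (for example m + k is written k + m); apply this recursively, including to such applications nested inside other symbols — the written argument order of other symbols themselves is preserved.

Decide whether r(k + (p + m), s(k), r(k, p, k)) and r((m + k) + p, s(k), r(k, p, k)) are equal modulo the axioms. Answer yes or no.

Answer: yes — both canonical forms are r(k + m + p, s(k), r(k, p, k))

Derivation:
Left:  r(k + (p + m), s(k), r(k, p, k))
  Descend into:  k + (p + m)
  Flatten:  k + p + m
  Sort arguments:  k + m + p
  Rebuild:  r(k + m + p, s(k), r(k, p, k))
Right:  r((m + k) + p, s(k), r(k, p, k))
  Focus inside:  (m + k) + p
  Flatten:  m + k + p
  Sort:  k + m + p
  Rebuild:  r(k + m + p, s(k), r(k, p, k))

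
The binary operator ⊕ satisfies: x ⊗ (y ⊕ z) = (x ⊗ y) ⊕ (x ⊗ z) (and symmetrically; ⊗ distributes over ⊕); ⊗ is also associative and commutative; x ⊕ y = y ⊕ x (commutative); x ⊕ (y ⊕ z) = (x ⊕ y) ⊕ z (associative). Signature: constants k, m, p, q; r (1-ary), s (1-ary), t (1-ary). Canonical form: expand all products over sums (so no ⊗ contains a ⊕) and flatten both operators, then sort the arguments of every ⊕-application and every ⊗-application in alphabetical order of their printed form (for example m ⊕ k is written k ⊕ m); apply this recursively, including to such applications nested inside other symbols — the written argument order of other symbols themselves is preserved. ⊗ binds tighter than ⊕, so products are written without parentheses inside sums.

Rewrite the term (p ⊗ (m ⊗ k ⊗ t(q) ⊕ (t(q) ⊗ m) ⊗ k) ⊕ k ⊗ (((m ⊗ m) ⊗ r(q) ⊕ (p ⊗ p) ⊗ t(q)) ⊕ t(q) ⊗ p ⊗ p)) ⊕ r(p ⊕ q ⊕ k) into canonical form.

Answer: k ⊗ m ⊗ m ⊗ r(q) ⊕ k ⊗ m ⊗ p ⊗ t(q) ⊕ k ⊗ m ⊗ p ⊗ t(q) ⊕ k ⊗ p ⊗ p ⊗ t(q) ⊕ k ⊗ p ⊗ p ⊗ t(q) ⊕ r(k ⊕ p ⊕ q)

Derivation:
Expand:  k ⊗ m ⊗ p ⊗ t(q) ⊕ k ⊗ m ⊗ p ⊗ t(q) ⊕ k ⊗ m ⊗ m ⊗ r(q) ⊕ k ⊗ p ⊗ p ⊗ t(q) ⊕ k ⊗ p ⊗ p ⊗ t(q) ⊕ r(k ⊕ p ⊕ q)
Sort arguments:  k ⊗ m ⊗ m ⊗ r(q) ⊕ k ⊗ m ⊗ p ⊗ t(q) ⊕ k ⊗ m ⊗ p ⊗ t(q) ⊕ k ⊗ p ⊗ p ⊗ t(q) ⊕ k ⊗ p ⊗ p ⊗ t(q) ⊕ r(k ⊕ p ⊕ q)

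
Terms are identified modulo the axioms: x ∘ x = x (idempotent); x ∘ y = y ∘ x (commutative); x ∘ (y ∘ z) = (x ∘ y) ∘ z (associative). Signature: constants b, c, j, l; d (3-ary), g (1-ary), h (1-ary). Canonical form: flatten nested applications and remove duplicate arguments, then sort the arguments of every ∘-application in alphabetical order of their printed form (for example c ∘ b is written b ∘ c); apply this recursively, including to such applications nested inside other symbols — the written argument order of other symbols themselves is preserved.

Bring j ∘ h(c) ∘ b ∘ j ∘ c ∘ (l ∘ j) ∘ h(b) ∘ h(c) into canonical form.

Merge nested applications:  j ∘ h(c) ∘ b ∘ j ∘ c ∘ l ∘ j ∘ h(b) ∘ h(c)
Deduplicate:  drop duplicate j, j, h(c)
Sort arguments:  b ∘ c ∘ h(b) ∘ h(c) ∘ j ∘ l

Answer: b ∘ c ∘ h(b) ∘ h(c) ∘ j ∘ l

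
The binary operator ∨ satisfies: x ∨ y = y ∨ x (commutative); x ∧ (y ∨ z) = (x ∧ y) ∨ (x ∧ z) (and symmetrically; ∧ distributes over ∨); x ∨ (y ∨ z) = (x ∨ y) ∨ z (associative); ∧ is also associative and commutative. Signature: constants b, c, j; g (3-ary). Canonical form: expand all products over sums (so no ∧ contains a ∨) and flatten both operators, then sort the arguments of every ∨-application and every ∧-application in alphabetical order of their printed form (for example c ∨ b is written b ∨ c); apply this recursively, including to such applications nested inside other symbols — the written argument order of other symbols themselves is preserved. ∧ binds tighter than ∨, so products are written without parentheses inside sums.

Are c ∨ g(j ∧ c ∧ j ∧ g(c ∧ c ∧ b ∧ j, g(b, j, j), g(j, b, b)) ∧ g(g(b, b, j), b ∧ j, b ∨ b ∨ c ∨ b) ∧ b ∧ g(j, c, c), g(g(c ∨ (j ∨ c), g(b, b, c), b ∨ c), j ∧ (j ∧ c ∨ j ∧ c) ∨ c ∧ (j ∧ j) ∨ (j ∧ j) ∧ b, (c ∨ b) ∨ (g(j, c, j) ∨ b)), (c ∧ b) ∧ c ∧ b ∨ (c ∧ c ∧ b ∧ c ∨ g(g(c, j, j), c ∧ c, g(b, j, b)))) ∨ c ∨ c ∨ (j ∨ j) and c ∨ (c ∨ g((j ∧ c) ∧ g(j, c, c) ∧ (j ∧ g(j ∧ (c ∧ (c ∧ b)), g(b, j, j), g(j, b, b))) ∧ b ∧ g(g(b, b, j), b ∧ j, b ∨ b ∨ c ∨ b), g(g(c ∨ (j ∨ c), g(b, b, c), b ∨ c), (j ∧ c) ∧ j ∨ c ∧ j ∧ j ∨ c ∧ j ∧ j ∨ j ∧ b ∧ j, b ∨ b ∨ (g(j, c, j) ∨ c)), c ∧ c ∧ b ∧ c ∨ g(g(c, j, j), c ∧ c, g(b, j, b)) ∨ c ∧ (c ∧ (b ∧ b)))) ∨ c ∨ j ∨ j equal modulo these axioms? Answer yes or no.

Answer: yes — both canonical forms are c ∨ c ∨ c ∨ g(b ∧ c ∧ g(b ∧ c ∧ c ∧ j, g(b, j, j), g(j, b, b)) ∧ g(g(b, b, j), b ∧ j, b ∨ b ∨ b ∨ c) ∧ g(j, c, c) ∧ j ∧ j, g(g(c ∨ c ∨ j, g(b, b, c), b ∨ c), b ∧ j ∧ j ∨ c ∧ j ∧ j ∨ c ∧ j ∧ j ∨ c ∧ j ∧ j, b ∨ b ∨ c ∨ g(j, c, j)), b ∧ b ∧ c ∧ c ∨ b ∧ c ∧ c ∧ c ∨ g(g(c, j, j), c ∧ c, g(b, j, b))) ∨ j ∨ j

Derivation:
Left:  c ∨ g(j ∧ c ∧ j ∧ g(c ∧ c ∧ b ∧ j, g(b, j, j), g(j, b, b)) ∧ g(g(b, b, j), b ∧ j, b ∨ b ∨ c ∨ b) ∧ b ∧ g(j, c, c), g(g(c ∨ (j ∨ c), g(b, b, c), b ∨ c), j ∧ (j ∧ c ∨ j ∧ c) ∨ c ∧ (j ∧ j) ∨ (j ∧ j) ∧ b, (c ∨ b) ∨ (g(j, c, j) ∨ b)), (c ∧ b) ∧ c ∧ b ∨ (c ∧ c ∧ b ∧ c ∨ g(g(c, j, j), c ∧ c, g(b, j, b)))) ∨ c ∨ c ∨ (j ∨ j)
  Distribute:  c ∨ g(b ∧ c ∧ g(b ∧ c ∧ c ∧ j, g(b, j, j), g(j, b, b)) ∧ g(g(b, b, j), b ∧ j, b ∨ b ∨ b ∨ c) ∧ g(j, c, c) ∧ j ∧ j, g(g(c ∨ c ∨ j, g(b, b, c), b ∨ c), b ∧ j ∧ j ∨ c ∧ j ∧ j ∨ c ∧ j ∧ j ∨ c ∧ j ∧ j, b ∨ b ∨ c ∨ g(j, c, j)), b ∧ b ∧ c ∧ c ∨ b ∧ c ∧ c ∧ c ∨ g(g(c, j, j), c ∧ c, g(b, j, b))) ∨ c ∨ c ∨ j ∨ j
  Order the arguments:  c ∨ c ∨ c ∨ g(b ∧ c ∧ g(b ∧ c ∧ c ∧ j, g(b, j, j), g(j, b, b)) ∧ g(g(b, b, j), b ∧ j, b ∨ b ∨ b ∨ c) ∧ g(j, c, c) ∧ j ∧ j, g(g(c ∨ c ∨ j, g(b, b, c), b ∨ c), b ∧ j ∧ j ∨ c ∧ j ∧ j ∨ c ∧ j ∧ j ∨ c ∧ j ∧ j, b ∨ b ∨ c ∨ g(j, c, j)), b ∧ b ∧ c ∧ c ∨ b ∧ c ∧ c ∧ c ∨ g(g(c, j, j), c ∧ c, g(b, j, b))) ∨ j ∨ j
Right:  c ∨ (c ∨ g((j ∧ c) ∧ g(j, c, c) ∧ (j ∧ g(j ∧ (c ∧ (c ∧ b)), g(b, j, j), g(j, b, b))) ∧ b ∧ g(g(b, b, j), b ∧ j, b ∨ b ∨ c ∨ b), g(g(c ∨ (j ∨ c), g(b, b, c), b ∨ c), (j ∧ c) ∧ j ∨ c ∧ j ∧ j ∨ c ∧ j ∧ j ∨ j ∧ b ∧ j, b ∨ b ∨ (g(j, c, j) ∨ c)), c ∧ c ∧ b ∧ c ∨ g(g(c, j, j), c ∧ c, g(b, j, b)) ∨ c ∧ (c ∧ (b ∧ b)))) ∨ c ∨ j ∨ j
  Merge nested applications:  c ∨ c ∨ g(b ∧ c ∧ g(b ∧ c ∧ c ∧ j, g(b, j, j), g(j, b, b)) ∧ g(g(b, b, j), b ∧ j, b ∨ b ∨ b ∨ c) ∧ g(j, c, c) ∧ j ∧ j, g(g(c ∨ c ∨ j, g(b, b, c), b ∨ c), b ∧ j ∧ j ∨ c ∧ j ∧ j ∨ c ∧ j ∧ j ∨ c ∧ j ∧ j, b ∨ b ∨ c ∨ g(j, c, j)), b ∧ b ∧ c ∧ c ∨ b ∧ c ∧ c ∧ c ∨ g(g(c, j, j), c ∧ c, g(b, j, b))) ∨ c ∨ j ∨ j
  Order the arguments:  c ∨ c ∨ c ∨ g(b ∧ c ∧ g(b ∧ c ∧ c ∧ j, g(b, j, j), g(j, b, b)) ∧ g(g(b, b, j), b ∧ j, b ∨ b ∨ b ∨ c) ∧ g(j, c, c) ∧ j ∧ j, g(g(c ∨ c ∨ j, g(b, b, c), b ∨ c), b ∧ j ∧ j ∨ c ∧ j ∧ j ∨ c ∧ j ∧ j ∨ c ∧ j ∧ j, b ∨ b ∨ c ∨ g(j, c, j)), b ∧ b ∧ c ∧ c ∨ b ∧ c ∧ c ∧ c ∨ g(g(c, j, j), c ∧ c, g(b, j, b))) ∨ j ∨ j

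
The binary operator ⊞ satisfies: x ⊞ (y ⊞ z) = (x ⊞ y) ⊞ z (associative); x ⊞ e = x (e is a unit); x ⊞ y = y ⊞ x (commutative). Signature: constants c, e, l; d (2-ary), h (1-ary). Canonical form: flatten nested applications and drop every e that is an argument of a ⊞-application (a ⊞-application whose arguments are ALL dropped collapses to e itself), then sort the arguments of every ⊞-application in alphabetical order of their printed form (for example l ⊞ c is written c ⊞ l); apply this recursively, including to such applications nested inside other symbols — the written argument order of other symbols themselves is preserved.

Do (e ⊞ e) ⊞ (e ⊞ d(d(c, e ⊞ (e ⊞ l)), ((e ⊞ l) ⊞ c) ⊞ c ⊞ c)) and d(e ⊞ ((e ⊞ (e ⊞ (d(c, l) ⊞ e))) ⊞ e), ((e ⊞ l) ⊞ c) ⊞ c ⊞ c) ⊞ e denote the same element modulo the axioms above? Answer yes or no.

Answer: yes — both canonical forms are d(d(c, l), c ⊞ c ⊞ c ⊞ l)

Derivation:
Left:  (e ⊞ e) ⊞ (e ⊞ d(d(c, e ⊞ (e ⊞ l)), ((e ⊞ l) ⊞ c) ⊞ c ⊞ c))
  Un-nest:  e ⊞ e ⊞ e ⊞ d(d(c, e ⊞ (e ⊞ l)), ((e ⊞ l) ⊞ c) ⊞ c ⊞ c)
  Inside:  d(d(c, e ⊞ (e ⊞ l)), ((e ⊞ l) ⊞ c) ⊞ c ⊞ c)  →  d(d(c, l), c ⊞ c ⊞ c ⊞ l)
  Units out:  drop e (×3)
  Order the arguments:  d(d(c, l), c ⊞ c ⊞ c ⊞ l)
Right:  d(e ⊞ ((e ⊞ (e ⊞ (d(c, l) ⊞ e))) ⊞ e), ((e ⊞ l) ⊞ c) ⊞ c ⊞ c) ⊞ e
  Inside:  d(e ⊞ ((e ⊞ (e ⊞ (d(c, l) ⊞ e))) ⊞ e), ((e ⊞ l) ⊞ c) ⊞ c ⊞ c)  →  d(d(c, l), c ⊞ c ⊞ c ⊞ l)
  Drop the unit:  drop e
  Sort:  d(d(c, l), c ⊞ c ⊞ c ⊞ l)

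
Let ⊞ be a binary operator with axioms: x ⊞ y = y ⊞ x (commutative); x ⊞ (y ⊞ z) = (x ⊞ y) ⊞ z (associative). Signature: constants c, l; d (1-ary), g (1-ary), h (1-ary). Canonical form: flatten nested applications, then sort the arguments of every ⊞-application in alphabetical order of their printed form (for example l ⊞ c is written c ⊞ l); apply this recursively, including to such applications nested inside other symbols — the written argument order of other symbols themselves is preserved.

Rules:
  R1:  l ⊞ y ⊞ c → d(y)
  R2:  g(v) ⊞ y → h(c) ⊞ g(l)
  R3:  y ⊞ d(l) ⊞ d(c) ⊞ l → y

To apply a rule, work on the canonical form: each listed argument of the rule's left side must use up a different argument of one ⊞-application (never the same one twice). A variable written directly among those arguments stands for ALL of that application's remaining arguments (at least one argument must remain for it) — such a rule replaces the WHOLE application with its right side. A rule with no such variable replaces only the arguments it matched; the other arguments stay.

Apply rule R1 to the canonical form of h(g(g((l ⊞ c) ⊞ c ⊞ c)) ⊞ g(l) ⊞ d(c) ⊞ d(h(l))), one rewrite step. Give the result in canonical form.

Canonical form:  h(d(c) ⊞ d(h(l)) ⊞ g(g(c ⊞ c ⊞ c ⊞ l)) ⊞ g(l))
Apply R1:  consuming c, l;  y := c ⊞ c
Every leftover argument binds to the variable; the entire application is replaced.
Giving:  h(d(c) ⊞ d(h(l)) ⊞ g(g(d(c ⊞ c))) ⊞ g(l))

Answer: h(d(c) ⊞ d(h(l)) ⊞ g(g(d(c ⊞ c))) ⊞ g(l))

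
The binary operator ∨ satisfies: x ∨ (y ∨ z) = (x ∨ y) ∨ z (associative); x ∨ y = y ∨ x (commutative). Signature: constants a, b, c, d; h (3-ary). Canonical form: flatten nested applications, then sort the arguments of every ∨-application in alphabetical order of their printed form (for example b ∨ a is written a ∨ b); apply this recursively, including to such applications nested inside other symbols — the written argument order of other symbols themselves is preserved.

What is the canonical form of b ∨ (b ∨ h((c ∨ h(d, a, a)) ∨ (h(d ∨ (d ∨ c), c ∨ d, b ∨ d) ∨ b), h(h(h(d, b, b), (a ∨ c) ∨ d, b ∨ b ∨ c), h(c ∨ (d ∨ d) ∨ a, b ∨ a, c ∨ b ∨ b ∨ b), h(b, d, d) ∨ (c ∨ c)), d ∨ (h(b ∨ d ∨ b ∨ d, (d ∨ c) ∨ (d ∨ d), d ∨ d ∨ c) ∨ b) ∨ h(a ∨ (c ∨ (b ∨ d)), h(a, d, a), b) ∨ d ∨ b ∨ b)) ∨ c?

Un-nest:  b ∨ b ∨ h((c ∨ h(d, a, a)) ∨ (h(d ∨ (d ∨ c), c ∨ d, b ∨ d) ∨ b), h(h(h(d, b, b), (a ∨ c) ∨ d, b ∨ b ∨ c), h(c ∨ (d ∨ d) ∨ a, b ∨ a, c ∨ b ∨ b ∨ b), h(b, d, d) ∨ (c ∨ c)), d ∨ (h(b ∨ d ∨ b ∨ d, (d ∨ c) ∨ (d ∨ d), d ∨ d ∨ c) ∨ b) ∨ h(a ∨ (c ∨ (b ∨ d)), h(a, d, a), b) ∨ d ∨ b ∨ b) ∨ c
Canonicalize subterm:  h((c ∨ h(d, a, a)) ∨ (h(d ∨ (d ∨ c), c ∨ d, b ∨ d) ∨ b), h(h(h(d, b, b), (a ∨ c) ∨ d, b ∨ b ∨ c), h(c ∨ (d ∨ d) ∨ a, b ∨ a, c ∨ b ∨ b ∨ b), h(b, d, d) ∨ (c ∨ c)), d ∨ (h(b ∨ d ∨ b ∨ d, (d ∨ c) ∨ (d ∨ d), d ∨ d ∨ c) ∨ b) ∨ h(a ∨ (c ∨ (b ∨ d)), h(a, d, a), b) ∨ d ∨ b ∨ b)  →  h(b ∨ c ∨ h(c ∨ d ∨ d, c ∨ d, b ∨ d) ∨ h(d, a, a), h(h(h(d, b, b), a ∨ c ∨ d, b ∨ b ∨ c), h(a ∨ c ∨ d ∨ d, a ∨ b, b ∨ b ∨ b ∨ c), c ∨ c ∨ h(b, d, d)), b ∨ b ∨ b ∨ d ∨ d ∨ h(a ∨ b ∨ c ∨ d, h(a, d, a), b) ∨ h(b ∨ b ∨ d ∨ d, c ∨ d ∨ d ∨ d, c ∨ d ∨ d))
Order the arguments:  b ∨ b ∨ c ∨ h(b ∨ c ∨ h(c ∨ d ∨ d, c ∨ d, b ∨ d) ∨ h(d, a, a), h(h(h(d, b, b), a ∨ c ∨ d, b ∨ b ∨ c), h(a ∨ c ∨ d ∨ d, a ∨ b, b ∨ b ∨ b ∨ c), c ∨ c ∨ h(b, d, d)), b ∨ b ∨ b ∨ d ∨ d ∨ h(a ∨ b ∨ c ∨ d, h(a, d, a), b) ∨ h(b ∨ b ∨ d ∨ d, c ∨ d ∨ d ∨ d, c ∨ d ∨ d))

Answer: b ∨ b ∨ c ∨ h(b ∨ c ∨ h(c ∨ d ∨ d, c ∨ d, b ∨ d) ∨ h(d, a, a), h(h(h(d, b, b), a ∨ c ∨ d, b ∨ b ∨ c), h(a ∨ c ∨ d ∨ d, a ∨ b, b ∨ b ∨ b ∨ c), c ∨ c ∨ h(b, d, d)), b ∨ b ∨ b ∨ d ∨ d ∨ h(a ∨ b ∨ c ∨ d, h(a, d, a), b) ∨ h(b ∨ b ∨ d ∨ d, c ∨ d ∨ d ∨ d, c ∨ d ∨ d))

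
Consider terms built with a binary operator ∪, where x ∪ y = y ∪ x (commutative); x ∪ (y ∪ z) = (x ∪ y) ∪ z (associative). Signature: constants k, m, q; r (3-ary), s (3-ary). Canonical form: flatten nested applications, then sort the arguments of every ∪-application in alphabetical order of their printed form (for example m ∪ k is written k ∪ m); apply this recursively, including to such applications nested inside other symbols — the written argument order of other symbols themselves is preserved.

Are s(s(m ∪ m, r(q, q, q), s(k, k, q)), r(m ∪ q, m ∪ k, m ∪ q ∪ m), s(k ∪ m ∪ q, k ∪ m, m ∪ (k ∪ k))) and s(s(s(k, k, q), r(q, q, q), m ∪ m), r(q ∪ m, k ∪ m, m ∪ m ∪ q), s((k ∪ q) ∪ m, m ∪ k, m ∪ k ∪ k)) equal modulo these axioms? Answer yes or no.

Left:  s(s(m ∪ m, r(q, q, q), s(k, k, q)), r(m ∪ q, m ∪ k, m ∪ q ∪ m), s(k ∪ m ∪ q, k ∪ m, m ∪ (k ∪ k)))
  Work inside:  m ∪ (k ∪ k)
  Merge nested applications:  m ∪ k ∪ k
  Order the arguments:  k ∪ k ∪ m
  Put back:  s(s(m ∪ m, r(q, q, q), s(k, k, q)), r(m ∪ q, k ∪ m, m ∪ m ∪ q), s(k ∪ m ∪ q, k ∪ m, k ∪ k ∪ m))
Right:  s(s(s(k, k, q), r(q, q, q), m ∪ m), r(q ∪ m, k ∪ m, m ∪ m ∪ q), s((k ∪ q) ∪ m, m ∪ k, m ∪ k ∪ k))
  Descend into:  (k ∪ q) ∪ m
  Merge nested applications:  k ∪ q ∪ m
  Sort arguments:  k ∪ m ∪ q
  Reassemble:  s(s(s(k, k, q), r(q, q, q), m ∪ m), r(m ∪ q, k ∪ m, m ∪ m ∪ q), s(k ∪ m ∪ q, k ∪ m, k ∪ k ∪ m))

Answer: no — s(s(m ∪ m, r(q, q, q), s(k, k, q)), r(m ∪ q, k ∪ m, m ∪ m ∪ q), s(k ∪ m ∪ q, k ∪ m, k ∪ k ∪ m)) vs s(s(s(k, k, q), r(q, q, q), m ∪ m), r(m ∪ q, k ∪ m, m ∪ m ∪ q), s(k ∪ m ∪ q, k ∪ m, k ∪ k ∪ m))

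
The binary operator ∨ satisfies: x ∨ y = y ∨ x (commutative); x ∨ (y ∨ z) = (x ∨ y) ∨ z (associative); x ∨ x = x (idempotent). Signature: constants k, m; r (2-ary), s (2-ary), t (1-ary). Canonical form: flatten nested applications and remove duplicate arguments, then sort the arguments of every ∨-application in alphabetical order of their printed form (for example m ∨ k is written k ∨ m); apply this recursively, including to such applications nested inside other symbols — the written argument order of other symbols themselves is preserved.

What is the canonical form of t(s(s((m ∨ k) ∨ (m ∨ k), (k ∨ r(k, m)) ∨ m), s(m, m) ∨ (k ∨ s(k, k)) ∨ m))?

Answer: t(s(s(k ∨ m, k ∨ m ∨ r(k, m)), k ∨ m ∨ s(k, k) ∨ s(m, m)))

Derivation:
Focus inside:  s(m, m) ∨ (k ∨ s(k, k)) ∨ m
Un-nest:  s(m, m) ∨ k ∨ s(k, k) ∨ m
Sort arguments:  k ∨ m ∨ s(k, k) ∨ s(m, m)
Put back:  t(s(s(k ∨ m, k ∨ m ∨ r(k, m)), k ∨ m ∨ s(k, k) ∨ s(m, m)))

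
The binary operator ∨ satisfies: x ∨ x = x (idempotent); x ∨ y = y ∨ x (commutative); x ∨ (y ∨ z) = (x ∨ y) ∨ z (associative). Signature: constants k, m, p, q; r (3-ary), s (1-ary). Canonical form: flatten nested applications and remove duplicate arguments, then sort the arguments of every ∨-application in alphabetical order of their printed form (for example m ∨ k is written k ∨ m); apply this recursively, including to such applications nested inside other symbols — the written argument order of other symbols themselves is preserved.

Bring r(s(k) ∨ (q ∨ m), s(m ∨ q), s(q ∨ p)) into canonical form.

Descend into:  s(k) ∨ (q ∨ m)
Merge nested applications:  s(k) ∨ q ∨ m
Sort arguments:  m ∨ q ∨ s(k)
Rebuild:  r(m ∨ q ∨ s(k), s(m ∨ q), s(p ∨ q))

Answer: r(m ∨ q ∨ s(k), s(m ∨ q), s(p ∨ q))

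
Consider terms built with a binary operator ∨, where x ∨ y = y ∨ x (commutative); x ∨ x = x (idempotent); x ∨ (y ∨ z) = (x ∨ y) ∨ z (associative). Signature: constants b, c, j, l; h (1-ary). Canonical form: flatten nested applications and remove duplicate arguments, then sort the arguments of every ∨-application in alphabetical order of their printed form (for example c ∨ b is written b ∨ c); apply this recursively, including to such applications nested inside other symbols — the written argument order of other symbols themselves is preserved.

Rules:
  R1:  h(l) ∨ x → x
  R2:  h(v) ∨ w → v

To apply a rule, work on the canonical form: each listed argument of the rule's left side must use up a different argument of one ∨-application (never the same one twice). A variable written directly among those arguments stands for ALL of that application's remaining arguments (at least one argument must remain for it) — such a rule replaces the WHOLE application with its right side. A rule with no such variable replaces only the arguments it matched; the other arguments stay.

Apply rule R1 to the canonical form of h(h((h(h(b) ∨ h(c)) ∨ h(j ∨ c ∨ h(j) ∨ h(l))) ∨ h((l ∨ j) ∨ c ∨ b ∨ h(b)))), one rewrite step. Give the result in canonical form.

Canonical form:  h(h(h(b ∨ c ∨ h(b) ∨ j ∨ l) ∨ h(c ∨ h(j) ∨ h(l) ∨ j) ∨ h(h(b) ∨ h(c))))
Apply R1:  consuming h(l);  x := c ∨ h(j) ∨ j
The variable takes the whole remainder — replace the entire application.
Result:  h(h(h(b ∨ c ∨ h(b) ∨ j ∨ l) ∨ h(c ∨ h(j) ∨ j) ∨ h(h(b) ∨ h(c))))

Answer: h(h(h(b ∨ c ∨ h(b) ∨ j ∨ l) ∨ h(c ∨ h(j) ∨ j) ∨ h(h(b) ∨ h(c))))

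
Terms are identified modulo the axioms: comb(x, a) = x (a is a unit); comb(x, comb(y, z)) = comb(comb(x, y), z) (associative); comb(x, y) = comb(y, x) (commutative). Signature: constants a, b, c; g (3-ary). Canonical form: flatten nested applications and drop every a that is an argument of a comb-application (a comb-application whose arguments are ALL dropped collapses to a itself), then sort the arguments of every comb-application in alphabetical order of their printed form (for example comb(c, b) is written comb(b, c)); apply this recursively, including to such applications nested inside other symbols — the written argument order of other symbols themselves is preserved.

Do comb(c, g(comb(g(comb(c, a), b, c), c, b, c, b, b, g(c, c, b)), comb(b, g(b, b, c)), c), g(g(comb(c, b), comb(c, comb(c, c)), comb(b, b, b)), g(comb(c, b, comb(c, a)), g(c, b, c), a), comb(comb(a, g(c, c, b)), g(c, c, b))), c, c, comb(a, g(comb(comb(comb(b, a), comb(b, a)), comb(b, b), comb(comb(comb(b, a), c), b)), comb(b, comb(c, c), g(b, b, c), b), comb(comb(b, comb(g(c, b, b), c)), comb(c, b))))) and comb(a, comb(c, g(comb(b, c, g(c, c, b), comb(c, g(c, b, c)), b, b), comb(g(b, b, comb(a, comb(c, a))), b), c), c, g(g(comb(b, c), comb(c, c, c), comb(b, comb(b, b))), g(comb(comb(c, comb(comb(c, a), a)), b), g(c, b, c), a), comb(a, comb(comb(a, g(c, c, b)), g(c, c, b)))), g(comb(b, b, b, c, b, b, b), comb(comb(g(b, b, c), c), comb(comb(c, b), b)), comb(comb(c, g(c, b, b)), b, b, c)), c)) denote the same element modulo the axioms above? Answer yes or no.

Left:  comb(c, g(comb(g(comb(c, a), b, c), c, b, c, b, b, g(c, c, b)), comb(b, g(b, b, c)), c), g(g(comb(c, b), comb(c, comb(c, c)), comb(b, b, b)), g(comb(c, b, comb(c, a)), g(c, b, c), a), comb(comb(a, g(c, c, b)), g(c, c, b))), c, c, comb(a, g(comb(comb(comb(b, a), comb(b, a)), comb(b, b), comb(comb(comb(b, a), c), b)), comb(b, comb(c, c), g(b, b, c), b), comb(comb(b, comb(g(c, b, b), c)), comb(c, b)))))
  Un-nest:  comb(c, g(comb(g(comb(c, a), b, c), c, b, c, b, b, g(c, c, b)), comb(b, g(b, b, c)), c), g(g(comb(c, b), comb(c, comb(c, c)), comb(b, b, b)), g(comb(c, b, comb(c, a)), g(c, b, c), a), comb(comb(a, g(c, c, b)), g(c, c, b))), c, c, a, g(comb(comb(comb(b, a), comb(b, a)), comb(b, b), comb(comb(comb(b, a), c), b)), comb(b, comb(c, c), g(b, b, c), b), comb(comb(b, comb(g(c, b, b), c)), comb(c, b))))
  Simplify inside:  g(comb(g(comb(c, a), b, c), c, b, c, b, b, g(c, c, b)), comb(b, g(b, b, c)), c)  →  g(comb(b, b, b, c, c, g(c, b, c), g(c, c, b)), comb(b, g(b, b, c)), c)
  Inside:  g(g(comb(c, b), comb(c, comb(c, c)), comb(b, b, b)), g(comb(c, b, comb(c, a)), g(c, b, c), a), comb(comb(a, g(c, c, b)), g(c, c, b)))  →  g(g(comb(b, c), comb(c, c, c), comb(b, b, b)), g(comb(b, c, c), g(c, b, c), a), comb(g(c, c, b), g(c, c, b)))
  Inside:  g(comb(comb(comb(b, a), comb(b, a)), comb(b, b), comb(comb(comb(b, a), c), b)), comb(b, comb(c, c), g(b, b, c), b), comb(comb(b, comb(g(c, b, b), c)), comb(c, b)))  →  g(comb(b, b, b, b, b, b, c), comb(b, b, c, c, g(b, b, c)), comb(b, b, c, c, g(c, b, b)))
  Units out:  drop a
  Order the arguments:  comb(c, c, c, g(comb(b, b, b, b, b, b, c), comb(b, b, c, c, g(b, b, c)), comb(b, b, c, c, g(c, b, b))), g(comb(b, b, b, c, c, g(c, b, c), g(c, c, b)), comb(b, g(b, b, c)), c), g(g(comb(b, c), comb(c, c, c), comb(b, b, b)), g(comb(b, c, c), g(c, b, c), a), comb(g(c, c, b), g(c, c, b))))
Right:  comb(a, comb(c, g(comb(b, c, g(c, c, b), comb(c, g(c, b, c)), b, b), comb(g(b, b, comb(a, comb(c, a))), b), c), c, g(g(comb(b, c), comb(c, c, c), comb(b, comb(b, b))), g(comb(comb(c, comb(comb(c, a), a)), b), g(c, b, c), a), comb(a, comb(comb(a, g(c, c, b)), g(c, c, b)))), g(comb(b, b, b, c, b, b, b), comb(comb(g(b, b, c), c), comb(comb(c, b), b)), comb(comb(c, g(c, b, b)), b, b, c)), c))
  Un-nest:  comb(a, c, g(comb(b, c, g(c, c, b), comb(c, g(c, b, c)), b, b), comb(g(b, b, comb(a, comb(c, a))), b), c), c, g(g(comb(b, c), comb(c, c, c), comb(b, comb(b, b))), g(comb(comb(c, comb(comb(c, a), a)), b), g(c, b, c), a), comb(a, comb(comb(a, g(c, c, b)), g(c, c, b)))), g(comb(b, b, b, c, b, b, b), comb(comb(g(b, b, c), c), comb(comb(c, b), b)), comb(comb(c, g(c, b, b)), b, b, c)), c)
  Canonicalize subterm:  g(comb(b, c, g(c, c, b), comb(c, g(c, b, c)), b, b), comb(g(b, b, comb(a, comb(c, a))), b), c)  →  g(comb(b, b, b, c, c, g(c, b, c), g(c, c, b)), comb(b, g(b, b, c)), c)
  Inside:  g(g(comb(b, c), comb(c, c, c), comb(b, comb(b, b))), g(comb(comb(c, comb(comb(c, a), a)), b), g(c, b, c), a), comb(a, comb(comb(a, g(c, c, b)), g(c, c, b))))  →  g(g(comb(b, c), comb(c, c, c), comb(b, b, b)), g(comb(b, c, c), g(c, b, c), a), comb(g(c, c, b), g(c, c, b)))
  Canonicalize subterm:  g(comb(b, b, b, c, b, b, b), comb(comb(g(b, b, c), c), comb(comb(c, b), b)), comb(comb(c, g(c, b, b)), b, b, c))  →  g(comb(b, b, b, b, b, b, c), comb(b, b, c, c, g(b, b, c)), comb(b, b, c, c, g(c, b, b)))
  Unit:  drop a
  Order the arguments:  comb(c, c, c, g(comb(b, b, b, b, b, b, c), comb(b, b, c, c, g(b, b, c)), comb(b, b, c, c, g(c, b, b))), g(comb(b, b, b, c, c, g(c, b, c), g(c, c, b)), comb(b, g(b, b, c)), c), g(g(comb(b, c), comb(c, c, c), comb(b, b, b)), g(comb(b, c, c), g(c, b, c), a), comb(g(c, c, b), g(c, c, b))))

Answer: yes — both canonical forms are comb(c, c, c, g(comb(b, b, b, b, b, b, c), comb(b, b, c, c, g(b, b, c)), comb(b, b, c, c, g(c, b, b))), g(comb(b, b, b, c, c, g(c, b, c), g(c, c, b)), comb(b, g(b, b, c)), c), g(g(comb(b, c), comb(c, c, c), comb(b, b, b)), g(comb(b, c, c), g(c, b, c), a), comb(g(c, c, b), g(c, c, b))))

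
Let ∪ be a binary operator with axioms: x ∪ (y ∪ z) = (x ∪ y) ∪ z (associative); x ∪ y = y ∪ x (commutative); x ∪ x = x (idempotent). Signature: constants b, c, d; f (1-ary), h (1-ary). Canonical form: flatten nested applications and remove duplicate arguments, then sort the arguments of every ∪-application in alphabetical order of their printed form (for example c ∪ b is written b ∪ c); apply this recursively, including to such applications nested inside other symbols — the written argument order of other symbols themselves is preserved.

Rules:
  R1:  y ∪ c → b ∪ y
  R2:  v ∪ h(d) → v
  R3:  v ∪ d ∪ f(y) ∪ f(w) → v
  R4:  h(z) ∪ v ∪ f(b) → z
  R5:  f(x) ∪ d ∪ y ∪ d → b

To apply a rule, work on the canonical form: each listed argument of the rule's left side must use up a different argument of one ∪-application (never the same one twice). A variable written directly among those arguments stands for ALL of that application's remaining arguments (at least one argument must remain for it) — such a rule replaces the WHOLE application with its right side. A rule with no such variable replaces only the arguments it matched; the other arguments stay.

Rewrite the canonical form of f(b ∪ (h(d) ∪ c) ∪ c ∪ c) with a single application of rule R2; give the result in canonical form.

Answer: f(b ∪ c)

Derivation:
Canonical form:  f(b ∪ c ∪ h(d))
Match R2:  consume h(d);  v := b ∪ c
The extension variable absorbs all remaining arguments, so the whole application is rewritten.
Result:  f(b ∪ c)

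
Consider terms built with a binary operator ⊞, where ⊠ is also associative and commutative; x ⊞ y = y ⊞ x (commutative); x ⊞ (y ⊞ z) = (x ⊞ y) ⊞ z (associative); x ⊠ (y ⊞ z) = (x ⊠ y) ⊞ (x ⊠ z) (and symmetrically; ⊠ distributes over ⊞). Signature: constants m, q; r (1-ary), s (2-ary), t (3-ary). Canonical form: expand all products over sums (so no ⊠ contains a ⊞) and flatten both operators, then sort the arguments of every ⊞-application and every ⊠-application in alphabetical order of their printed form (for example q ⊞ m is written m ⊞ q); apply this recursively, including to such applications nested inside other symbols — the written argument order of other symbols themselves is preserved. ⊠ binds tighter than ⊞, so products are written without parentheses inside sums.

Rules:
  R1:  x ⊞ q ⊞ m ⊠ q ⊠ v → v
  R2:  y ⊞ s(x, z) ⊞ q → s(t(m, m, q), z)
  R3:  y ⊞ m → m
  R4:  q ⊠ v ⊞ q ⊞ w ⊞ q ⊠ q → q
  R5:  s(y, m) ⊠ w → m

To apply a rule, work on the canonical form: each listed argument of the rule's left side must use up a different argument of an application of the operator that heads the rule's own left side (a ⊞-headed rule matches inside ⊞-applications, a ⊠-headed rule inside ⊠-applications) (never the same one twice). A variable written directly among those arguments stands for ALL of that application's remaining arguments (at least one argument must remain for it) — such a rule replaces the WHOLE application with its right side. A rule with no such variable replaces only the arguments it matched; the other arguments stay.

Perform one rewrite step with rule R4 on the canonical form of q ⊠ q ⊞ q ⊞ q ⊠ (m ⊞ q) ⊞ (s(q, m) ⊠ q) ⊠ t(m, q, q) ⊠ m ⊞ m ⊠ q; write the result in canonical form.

Canonical form:  m ⊠ q ⊞ m ⊠ q ⊞ m ⊠ q ⊠ s(q, m) ⊠ t(m, q, q) ⊞ q ⊞ q ⊠ q ⊞ q ⊠ q
Apply R4:  consuming m ⊠ q, q, q ⊠ q;  v := m, w := m ⊠ q ⊞ m ⊠ q ⊠ s(q, m) ⊠ t(m, q, q) ⊞ q ⊠ q
The variable takes the whole remainder — replace the entire application.
New term:  q

Answer: q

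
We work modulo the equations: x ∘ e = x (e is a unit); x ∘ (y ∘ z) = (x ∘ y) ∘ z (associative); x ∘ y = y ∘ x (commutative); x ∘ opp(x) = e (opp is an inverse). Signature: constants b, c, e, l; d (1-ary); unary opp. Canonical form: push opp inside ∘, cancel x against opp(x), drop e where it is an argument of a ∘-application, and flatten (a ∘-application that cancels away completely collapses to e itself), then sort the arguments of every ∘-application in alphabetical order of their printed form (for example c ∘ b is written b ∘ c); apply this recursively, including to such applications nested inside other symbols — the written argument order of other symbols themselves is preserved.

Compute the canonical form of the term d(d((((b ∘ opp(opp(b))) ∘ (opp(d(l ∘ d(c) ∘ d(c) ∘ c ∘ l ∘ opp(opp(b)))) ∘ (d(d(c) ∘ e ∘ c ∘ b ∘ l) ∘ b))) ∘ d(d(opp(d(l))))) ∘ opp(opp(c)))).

Answer: d(d(b ∘ b ∘ b ∘ c ∘ d(b ∘ c ∘ d(c) ∘ l) ∘ d(d(opp(d(l)))) ∘ opp(d(b ∘ c ∘ d(c) ∘ d(c) ∘ l ∘ l))))

Derivation:
Descend into:  (((b ∘ opp(opp(b))) ∘ (opp(d(l ∘ d(c) ∘ d(c) ∘ c ∘ l ∘ opp(opp(b)))) ∘ (d(d(c) ∘ e ∘ c ∘ b ∘ l) ∘ b))) ∘ d(d(opp(d(l))))) ∘ opp(opp(c))
Push opp inside:  distribute opp over ∘ and collapse double opp
Combine occurrences:  b ∘ b ∘ b ∘ opp(d(b ∘ c ∘ d(c) ∘ d(c) ∘ l ∘ l)) ∘ d(b ∘ c ∘ d(c) ∘ l) ∘ d(d(opp(d(l)))) ∘ c
Order the arguments:  b ∘ b ∘ b ∘ c ∘ d(b ∘ c ∘ d(c) ∘ l) ∘ d(d(opp(d(l)))) ∘ opp(d(b ∘ c ∘ d(c) ∘ d(c) ∘ l ∘ l))
Reassemble:  d(d(b ∘ b ∘ b ∘ c ∘ d(b ∘ c ∘ d(c) ∘ l) ∘ d(d(opp(d(l)))) ∘ opp(d(b ∘ c ∘ d(c) ∘ d(c) ∘ l ∘ l))))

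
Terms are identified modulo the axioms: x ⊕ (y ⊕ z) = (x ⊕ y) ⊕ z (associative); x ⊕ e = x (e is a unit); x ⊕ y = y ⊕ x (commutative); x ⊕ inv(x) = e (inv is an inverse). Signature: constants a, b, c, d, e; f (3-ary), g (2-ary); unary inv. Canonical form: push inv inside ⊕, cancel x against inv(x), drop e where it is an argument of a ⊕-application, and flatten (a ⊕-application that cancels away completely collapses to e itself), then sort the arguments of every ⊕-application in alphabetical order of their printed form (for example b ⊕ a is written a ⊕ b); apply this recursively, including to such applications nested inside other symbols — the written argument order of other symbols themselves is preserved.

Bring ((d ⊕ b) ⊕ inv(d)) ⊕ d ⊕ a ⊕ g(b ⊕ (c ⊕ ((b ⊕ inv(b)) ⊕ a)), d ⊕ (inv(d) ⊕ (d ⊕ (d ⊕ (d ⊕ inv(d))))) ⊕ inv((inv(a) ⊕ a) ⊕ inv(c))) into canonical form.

Answer: a ⊕ b ⊕ d ⊕ g(a ⊕ b ⊕ c, c ⊕ d ⊕ d)

Derivation:
Push inv inside:  distribute inv over ⊕ and collapse double inv
Combine occurrences:  d ⊕ b ⊕ a ⊕ g(a ⊕ b ⊕ c, c ⊕ d ⊕ d)
Sort:  a ⊕ b ⊕ d ⊕ g(a ⊕ b ⊕ c, c ⊕ d ⊕ d)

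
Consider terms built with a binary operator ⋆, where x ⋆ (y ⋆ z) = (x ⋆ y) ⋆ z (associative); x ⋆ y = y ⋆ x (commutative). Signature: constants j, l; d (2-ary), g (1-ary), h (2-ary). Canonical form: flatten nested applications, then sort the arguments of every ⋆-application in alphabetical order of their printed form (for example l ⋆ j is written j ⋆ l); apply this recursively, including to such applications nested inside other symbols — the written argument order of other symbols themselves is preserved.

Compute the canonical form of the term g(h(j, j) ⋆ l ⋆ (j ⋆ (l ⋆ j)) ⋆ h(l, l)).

Descend into:  h(j, j) ⋆ l ⋆ (j ⋆ (l ⋆ j)) ⋆ h(l, l)
Flatten:  h(j, j) ⋆ l ⋆ j ⋆ l ⋆ j ⋆ h(l, l)
Sort:  h(j, j) ⋆ h(l, l) ⋆ j ⋆ j ⋆ l ⋆ l
Rebuild:  g(h(j, j) ⋆ h(l, l) ⋆ j ⋆ j ⋆ l ⋆ l)

Answer: g(h(j, j) ⋆ h(l, l) ⋆ j ⋆ j ⋆ l ⋆ l)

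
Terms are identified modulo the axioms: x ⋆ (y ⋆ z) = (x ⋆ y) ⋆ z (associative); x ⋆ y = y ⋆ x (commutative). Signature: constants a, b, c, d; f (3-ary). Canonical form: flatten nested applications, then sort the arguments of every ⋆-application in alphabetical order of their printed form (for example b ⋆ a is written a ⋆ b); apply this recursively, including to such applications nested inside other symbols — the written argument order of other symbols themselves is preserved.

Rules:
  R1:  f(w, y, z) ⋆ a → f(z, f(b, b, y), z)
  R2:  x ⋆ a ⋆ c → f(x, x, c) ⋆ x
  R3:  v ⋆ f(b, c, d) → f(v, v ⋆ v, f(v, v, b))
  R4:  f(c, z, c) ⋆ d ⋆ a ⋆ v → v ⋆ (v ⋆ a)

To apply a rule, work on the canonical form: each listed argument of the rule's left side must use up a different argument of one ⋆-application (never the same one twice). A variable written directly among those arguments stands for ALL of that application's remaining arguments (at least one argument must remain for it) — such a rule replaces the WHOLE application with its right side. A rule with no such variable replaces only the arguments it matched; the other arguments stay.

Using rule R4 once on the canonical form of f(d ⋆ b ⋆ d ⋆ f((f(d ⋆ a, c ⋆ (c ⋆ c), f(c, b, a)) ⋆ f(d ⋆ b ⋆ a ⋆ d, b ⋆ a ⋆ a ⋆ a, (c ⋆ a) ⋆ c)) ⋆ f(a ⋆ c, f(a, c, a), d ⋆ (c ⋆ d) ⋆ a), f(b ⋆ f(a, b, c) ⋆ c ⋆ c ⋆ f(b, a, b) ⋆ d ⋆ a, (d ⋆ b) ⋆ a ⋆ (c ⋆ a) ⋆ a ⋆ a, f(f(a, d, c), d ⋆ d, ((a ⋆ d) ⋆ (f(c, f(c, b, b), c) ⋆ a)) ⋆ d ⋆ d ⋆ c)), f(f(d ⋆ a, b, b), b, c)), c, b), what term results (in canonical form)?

Answer: f(b ⋆ d ⋆ d ⋆ f(f(a ⋆ b ⋆ d ⋆ d, a ⋆ a ⋆ a ⋆ b, a ⋆ c ⋆ c) ⋆ f(a ⋆ c, f(a, c, a), a ⋆ c ⋆ d ⋆ d) ⋆ f(a ⋆ d, c ⋆ c ⋆ c, f(c, b, a)), f(a ⋆ b ⋆ c ⋆ c ⋆ d ⋆ f(a, b, c) ⋆ f(b, a, b), a ⋆ a ⋆ a ⋆ a ⋆ b ⋆ c ⋆ d, f(f(a, d, c), d ⋆ d, a ⋆ a ⋆ a ⋆ c ⋆ c ⋆ d ⋆ d ⋆ d ⋆ d)), f(f(a ⋆ d, b, b), b, c)), c, b)

Derivation:
Canonical form:  f(b ⋆ d ⋆ d ⋆ f(f(a ⋆ b ⋆ d ⋆ d, a ⋆ a ⋆ a ⋆ b, a ⋆ c ⋆ c) ⋆ f(a ⋆ c, f(a, c, a), a ⋆ c ⋆ d ⋆ d) ⋆ f(a ⋆ d, c ⋆ c ⋆ c, f(c, b, a)), f(a ⋆ b ⋆ c ⋆ c ⋆ d ⋆ f(a, b, c) ⋆ f(b, a, b), a ⋆ a ⋆ a ⋆ a ⋆ b ⋆ c ⋆ d, f(f(a, d, c), d ⋆ d, a ⋆ a ⋆ c ⋆ d ⋆ d ⋆ d ⋆ f(c, f(c, b, b), c))), f(f(a ⋆ d, b, b), b, c)), c, b)
Match R4:  consume a, d, f(c, f(c, b, b), c);  v := a ⋆ c ⋆ d ⋆ d, z := f(c, b, b)
The variable takes the whole remainder — replace the entire application.
New term:  f(b ⋆ d ⋆ d ⋆ f(f(a ⋆ b ⋆ d ⋆ d, a ⋆ a ⋆ a ⋆ b, a ⋆ c ⋆ c) ⋆ f(a ⋆ c, f(a, c, a), a ⋆ c ⋆ d ⋆ d) ⋆ f(a ⋆ d, c ⋆ c ⋆ c, f(c, b, a)), f(a ⋆ b ⋆ c ⋆ c ⋆ d ⋆ f(a, b, c) ⋆ f(b, a, b), a ⋆ a ⋆ a ⋆ a ⋆ b ⋆ c ⋆ d, f(f(a, d, c), d ⋆ d, a ⋆ a ⋆ a ⋆ c ⋆ c ⋆ d ⋆ d ⋆ d ⋆ d)), f(f(a ⋆ d, b, b), b, c)), c, b)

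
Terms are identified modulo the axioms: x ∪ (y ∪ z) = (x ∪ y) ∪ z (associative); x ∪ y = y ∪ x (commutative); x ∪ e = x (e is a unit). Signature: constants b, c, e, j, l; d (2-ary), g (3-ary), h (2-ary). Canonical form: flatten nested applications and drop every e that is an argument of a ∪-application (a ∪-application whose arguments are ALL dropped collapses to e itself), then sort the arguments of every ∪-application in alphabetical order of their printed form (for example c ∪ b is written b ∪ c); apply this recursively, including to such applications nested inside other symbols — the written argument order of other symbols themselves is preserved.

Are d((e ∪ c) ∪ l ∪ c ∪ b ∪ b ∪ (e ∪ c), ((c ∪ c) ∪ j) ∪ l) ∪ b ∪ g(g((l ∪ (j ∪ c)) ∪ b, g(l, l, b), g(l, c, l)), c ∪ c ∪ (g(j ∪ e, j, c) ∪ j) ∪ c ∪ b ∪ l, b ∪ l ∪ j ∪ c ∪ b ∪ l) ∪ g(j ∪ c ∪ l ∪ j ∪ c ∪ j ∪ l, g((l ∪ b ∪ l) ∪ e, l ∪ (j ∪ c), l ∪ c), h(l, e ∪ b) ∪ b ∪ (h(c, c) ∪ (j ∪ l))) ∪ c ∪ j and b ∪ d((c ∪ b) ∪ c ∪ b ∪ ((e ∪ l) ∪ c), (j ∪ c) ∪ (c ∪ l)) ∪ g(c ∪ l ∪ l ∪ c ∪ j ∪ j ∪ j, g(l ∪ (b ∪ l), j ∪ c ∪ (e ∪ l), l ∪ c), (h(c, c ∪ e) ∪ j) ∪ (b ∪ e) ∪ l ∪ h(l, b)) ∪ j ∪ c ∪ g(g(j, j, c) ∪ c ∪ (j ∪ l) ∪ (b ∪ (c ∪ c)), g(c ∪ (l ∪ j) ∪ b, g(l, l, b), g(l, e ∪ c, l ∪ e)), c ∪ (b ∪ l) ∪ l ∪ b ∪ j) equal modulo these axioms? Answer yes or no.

Left:  d((e ∪ c) ∪ l ∪ c ∪ b ∪ b ∪ (e ∪ c), ((c ∪ c) ∪ j) ∪ l) ∪ b ∪ g(g((l ∪ (j ∪ c)) ∪ b, g(l, l, b), g(l, c, l)), c ∪ c ∪ (g(j ∪ e, j, c) ∪ j) ∪ c ∪ b ∪ l, b ∪ l ∪ j ∪ c ∪ b ∪ l) ∪ g(j ∪ c ∪ l ∪ j ∪ c ∪ j ∪ l, g((l ∪ b ∪ l) ∪ e, l ∪ (j ∪ c), l ∪ c), h(l, e ∪ b) ∪ b ∪ (h(c, c) ∪ (j ∪ l))) ∪ c ∪ j
  Simplify inside:  d((e ∪ c) ∪ l ∪ c ∪ b ∪ b ∪ (e ∪ c), ((c ∪ c) ∪ j) ∪ l)  →  d(b ∪ b ∪ c ∪ c ∪ c ∪ l, c ∪ c ∪ j ∪ l)
  Inside:  g(g((l ∪ (j ∪ c)) ∪ b, g(l, l, b), g(l, c, l)), c ∪ c ∪ (g(j ∪ e, j, c) ∪ j) ∪ c ∪ b ∪ l, b ∪ l ∪ j ∪ c ∪ b ∪ l)  →  g(g(b ∪ c ∪ j ∪ l, g(l, l, b), g(l, c, l)), b ∪ c ∪ c ∪ c ∪ g(j, j, c) ∪ j ∪ l, b ∪ b ∪ c ∪ j ∪ l ∪ l)
  Canonicalize subterm:  g(j ∪ c ∪ l ∪ j ∪ c ∪ j ∪ l, g((l ∪ b ∪ l) ∪ e, l ∪ (j ∪ c), l ∪ c), h(l, e ∪ b) ∪ b ∪ (h(c, c) ∪ (j ∪ l)))  →  g(c ∪ c ∪ j ∪ j ∪ j ∪ l ∪ l, g(b ∪ l ∪ l, c ∪ j ∪ l, c ∪ l), b ∪ h(c, c) ∪ h(l, b) ∪ j ∪ l)
  Order the arguments:  b ∪ c ∪ d(b ∪ b ∪ c ∪ c ∪ c ∪ l, c ∪ c ∪ j ∪ l) ∪ g(c ∪ c ∪ j ∪ j ∪ j ∪ l ∪ l, g(b ∪ l ∪ l, c ∪ j ∪ l, c ∪ l), b ∪ h(c, c) ∪ h(l, b) ∪ j ∪ l) ∪ g(g(b ∪ c ∪ j ∪ l, g(l, l, b), g(l, c, l)), b ∪ c ∪ c ∪ c ∪ g(j, j, c) ∪ j ∪ l, b ∪ b ∪ c ∪ j ∪ l ∪ l) ∪ j
Right:  b ∪ d((c ∪ b) ∪ c ∪ b ∪ ((e ∪ l) ∪ c), (j ∪ c) ∪ (c ∪ l)) ∪ g(c ∪ l ∪ l ∪ c ∪ j ∪ j ∪ j, g(l ∪ (b ∪ l), j ∪ c ∪ (e ∪ l), l ∪ c), (h(c, c ∪ e) ∪ j) ∪ (b ∪ e) ∪ l ∪ h(l, b)) ∪ j ∪ c ∪ g(g(j, j, c) ∪ c ∪ (j ∪ l) ∪ (b ∪ (c ∪ c)), g(c ∪ (l ∪ j) ∪ b, g(l, l, b), g(l, e ∪ c, l ∪ e)), c ∪ (b ∪ l) ∪ l ∪ b ∪ j)
  Inside:  d((c ∪ b) ∪ c ∪ b ∪ ((e ∪ l) ∪ c), (j ∪ c) ∪ (c ∪ l))  →  d(b ∪ b ∪ c ∪ c ∪ c ∪ l, c ∪ c ∪ j ∪ l)
  Simplify inside:  g(c ∪ l ∪ l ∪ c ∪ j ∪ j ∪ j, g(l ∪ (b ∪ l), j ∪ c ∪ (e ∪ l), l ∪ c), (h(c, c ∪ e) ∪ j) ∪ (b ∪ e) ∪ l ∪ h(l, b))  →  g(c ∪ c ∪ j ∪ j ∪ j ∪ l ∪ l, g(b ∪ l ∪ l, c ∪ j ∪ l, c ∪ l), b ∪ h(c, c) ∪ h(l, b) ∪ j ∪ l)
  Inside:  g(g(j, j, c) ∪ c ∪ (j ∪ l) ∪ (b ∪ (c ∪ c)), g(c ∪ (l ∪ j) ∪ b, g(l, l, b), g(l, e ∪ c, l ∪ e)), c ∪ (b ∪ l) ∪ l ∪ b ∪ j)  →  g(b ∪ c ∪ c ∪ c ∪ g(j, j, c) ∪ j ∪ l, g(b ∪ c ∪ j ∪ l, g(l, l, b), g(l, c, l)), b ∪ b ∪ c ∪ j ∪ l ∪ l)
  Sort:  b ∪ c ∪ d(b ∪ b ∪ c ∪ c ∪ c ∪ l, c ∪ c ∪ j ∪ l) ∪ g(b ∪ c ∪ c ∪ c ∪ g(j, j, c) ∪ j ∪ l, g(b ∪ c ∪ j ∪ l, g(l, l, b), g(l, c, l)), b ∪ b ∪ c ∪ j ∪ l ∪ l) ∪ g(c ∪ c ∪ j ∪ j ∪ j ∪ l ∪ l, g(b ∪ l ∪ l, c ∪ j ∪ l, c ∪ l), b ∪ h(c, c) ∪ h(l, b) ∪ j ∪ l) ∪ j

Answer: no — b ∪ c ∪ d(b ∪ b ∪ c ∪ c ∪ c ∪ l, c ∪ c ∪ j ∪ l) ∪ g(c ∪ c ∪ j ∪ j ∪ j ∪ l ∪ l, g(b ∪ l ∪ l, c ∪ j ∪ l, c ∪ l), b ∪ h(c, c) ∪ h(l, b) ∪ j ∪ l) ∪ g(g(b ∪ c ∪ j ∪ l, g(l, l, b), g(l, c, l)), b ∪ c ∪ c ∪ c ∪ g(j, j, c) ∪ j ∪ l, b ∪ b ∪ c ∪ j ∪ l ∪ l) ∪ j vs b ∪ c ∪ d(b ∪ b ∪ c ∪ c ∪ c ∪ l, c ∪ c ∪ j ∪ l) ∪ g(b ∪ c ∪ c ∪ c ∪ g(j, j, c) ∪ j ∪ l, g(b ∪ c ∪ j ∪ l, g(l, l, b), g(l, c, l)), b ∪ b ∪ c ∪ j ∪ l ∪ l) ∪ g(c ∪ c ∪ j ∪ j ∪ j ∪ l ∪ l, g(b ∪ l ∪ l, c ∪ j ∪ l, c ∪ l), b ∪ h(c, c) ∪ h(l, b) ∪ j ∪ l) ∪ j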